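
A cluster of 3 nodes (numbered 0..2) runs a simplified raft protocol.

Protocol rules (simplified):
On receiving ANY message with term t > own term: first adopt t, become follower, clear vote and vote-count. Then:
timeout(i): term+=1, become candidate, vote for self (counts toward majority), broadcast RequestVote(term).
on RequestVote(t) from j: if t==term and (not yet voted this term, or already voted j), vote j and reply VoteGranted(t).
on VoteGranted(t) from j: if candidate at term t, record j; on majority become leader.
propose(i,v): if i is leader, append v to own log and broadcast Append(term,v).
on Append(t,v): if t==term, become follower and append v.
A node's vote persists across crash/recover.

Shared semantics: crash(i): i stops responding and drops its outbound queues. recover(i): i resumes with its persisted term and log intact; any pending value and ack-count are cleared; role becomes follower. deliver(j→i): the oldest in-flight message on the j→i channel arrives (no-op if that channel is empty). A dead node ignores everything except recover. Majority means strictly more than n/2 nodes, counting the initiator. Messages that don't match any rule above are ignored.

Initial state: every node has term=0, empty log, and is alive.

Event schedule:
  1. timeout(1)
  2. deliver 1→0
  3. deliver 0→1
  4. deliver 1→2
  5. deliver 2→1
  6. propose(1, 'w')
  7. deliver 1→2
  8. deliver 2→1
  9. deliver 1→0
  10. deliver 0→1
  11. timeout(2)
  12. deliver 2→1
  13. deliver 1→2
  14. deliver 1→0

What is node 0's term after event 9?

1

after 1 — timeout(1): n1:cand/t1/[-]
after 2 — deliver 1→0: n0:foll/t1/[-]
after 3 — deliver 0→1: n1:lead/t1/[-]
after 4 — deliver 1→2: n2:foll/t1/[-]
after 5 — deliver 2→1: ·
after 6 — propose(1,'w'): n1:lead/t1/[w]
after 7 — deliver 1→2: n2:foll/t1/[w]
after 8 — deliver 2→1: ·
after 9 — deliver 1→0: n0:foll/t1/[w]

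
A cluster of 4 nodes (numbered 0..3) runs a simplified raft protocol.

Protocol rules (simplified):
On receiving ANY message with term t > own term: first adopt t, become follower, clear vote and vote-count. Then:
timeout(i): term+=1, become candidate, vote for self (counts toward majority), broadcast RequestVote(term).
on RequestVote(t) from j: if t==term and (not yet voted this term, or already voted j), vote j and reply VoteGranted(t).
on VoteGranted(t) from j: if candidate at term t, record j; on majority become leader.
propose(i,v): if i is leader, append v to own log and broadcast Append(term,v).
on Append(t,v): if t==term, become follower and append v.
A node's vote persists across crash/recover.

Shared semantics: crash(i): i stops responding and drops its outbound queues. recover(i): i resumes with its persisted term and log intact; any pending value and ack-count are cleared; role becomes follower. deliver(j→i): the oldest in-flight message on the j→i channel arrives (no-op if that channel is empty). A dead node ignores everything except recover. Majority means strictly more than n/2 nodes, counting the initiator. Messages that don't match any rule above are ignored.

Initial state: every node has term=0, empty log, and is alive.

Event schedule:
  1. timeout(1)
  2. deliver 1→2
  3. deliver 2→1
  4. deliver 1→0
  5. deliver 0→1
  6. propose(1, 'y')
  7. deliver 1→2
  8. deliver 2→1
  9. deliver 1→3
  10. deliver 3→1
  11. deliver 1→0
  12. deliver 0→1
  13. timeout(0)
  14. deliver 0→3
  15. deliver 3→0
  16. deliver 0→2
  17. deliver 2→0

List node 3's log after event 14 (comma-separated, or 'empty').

empty

[1] timeout(1) → N1(cand t1 [-])
[2] deliver 1→2 → N2(foll t1 [-])
[3] deliver 2→1 → ∅
[4] deliver 1→0 → N0(foll t1 [-])
[5] deliver 0→1 → N1(lead t1 [-])
[6] propose(1,'y') → N1(lead t1 [y])
[7] deliver 1→2 → N2(foll t1 [y])
[8] deliver 2→1 → ∅
[9] deliver 1→3 → N3(foll t1 [-])
[10] deliver 3→1 → ∅
[11] deliver 1→0 → N0(foll t1 [y])
[12] deliver 0→1 → ∅
[13] timeout(0) → N0(cand t2 [y])
[14] deliver 0→3 → N3(foll t2 [-])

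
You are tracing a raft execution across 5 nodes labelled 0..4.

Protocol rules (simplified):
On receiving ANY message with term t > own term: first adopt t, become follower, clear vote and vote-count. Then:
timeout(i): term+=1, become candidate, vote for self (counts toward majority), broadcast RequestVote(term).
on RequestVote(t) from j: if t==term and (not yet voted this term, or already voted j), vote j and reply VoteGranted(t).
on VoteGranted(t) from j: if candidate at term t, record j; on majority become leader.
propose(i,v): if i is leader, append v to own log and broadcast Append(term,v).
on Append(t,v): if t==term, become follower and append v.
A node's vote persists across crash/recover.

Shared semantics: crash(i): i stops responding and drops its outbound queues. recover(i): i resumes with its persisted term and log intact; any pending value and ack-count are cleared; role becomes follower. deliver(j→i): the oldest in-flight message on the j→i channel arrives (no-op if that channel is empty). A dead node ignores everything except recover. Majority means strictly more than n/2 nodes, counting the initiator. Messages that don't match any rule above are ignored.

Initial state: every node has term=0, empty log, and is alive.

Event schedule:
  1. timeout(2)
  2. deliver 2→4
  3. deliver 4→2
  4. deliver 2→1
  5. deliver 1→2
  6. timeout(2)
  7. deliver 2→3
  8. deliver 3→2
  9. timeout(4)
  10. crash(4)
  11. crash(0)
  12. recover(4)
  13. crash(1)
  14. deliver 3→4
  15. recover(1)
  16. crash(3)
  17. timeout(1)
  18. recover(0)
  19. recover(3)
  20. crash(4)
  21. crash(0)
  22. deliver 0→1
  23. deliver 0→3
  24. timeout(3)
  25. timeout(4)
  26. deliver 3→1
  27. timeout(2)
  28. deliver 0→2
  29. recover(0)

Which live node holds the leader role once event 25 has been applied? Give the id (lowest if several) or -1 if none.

after 1 — timeout(2): n2:cand/t1/[-]
after 2 — deliver 2→4: n4:foll/t1/[-]
after 3 — deliver 4→2: ·
after 4 — deliver 2→1: n1:foll/t1/[-]
after 5 — deliver 1→2: n2:lead/t1/[-]
after 6 — timeout(2): n2:cand/t2/[-]
after 7 — deliver 2→3: n3:foll/t1/[-]
after 8 — deliver 3→2: ·
after 9 — timeout(4): n4:cand/t2/[-]
after 10 — crash(4): n4:✗cand/t2/[-]
after 11 — crash(0): n0:✗foll/t0/[-]
after 12 — recover(4): n4:foll/t2/[-]
after 13 — crash(1): n1:✗foll/t1/[-]
after 14 — deliver 3→4: ·
after 15 — recover(1): n1:foll/t1/[-]
after 16 — crash(3): n3:✗foll/t1/[-]
after 17 — timeout(1): n1:cand/t2/[-]
after 18 — recover(0): n0:foll/t0/[-]
after 19 — recover(3): n3:foll/t1/[-]
after 20 — crash(4): n4:✗foll/t2/[-]
after 21 — crash(0): n0:✗foll/t0/[-]
after 22 — deliver 0→1: ·
after 23 — deliver 0→3: ·
after 24 — timeout(3): n3:cand/t2/[-]
after 25 — timeout(4): ·

-1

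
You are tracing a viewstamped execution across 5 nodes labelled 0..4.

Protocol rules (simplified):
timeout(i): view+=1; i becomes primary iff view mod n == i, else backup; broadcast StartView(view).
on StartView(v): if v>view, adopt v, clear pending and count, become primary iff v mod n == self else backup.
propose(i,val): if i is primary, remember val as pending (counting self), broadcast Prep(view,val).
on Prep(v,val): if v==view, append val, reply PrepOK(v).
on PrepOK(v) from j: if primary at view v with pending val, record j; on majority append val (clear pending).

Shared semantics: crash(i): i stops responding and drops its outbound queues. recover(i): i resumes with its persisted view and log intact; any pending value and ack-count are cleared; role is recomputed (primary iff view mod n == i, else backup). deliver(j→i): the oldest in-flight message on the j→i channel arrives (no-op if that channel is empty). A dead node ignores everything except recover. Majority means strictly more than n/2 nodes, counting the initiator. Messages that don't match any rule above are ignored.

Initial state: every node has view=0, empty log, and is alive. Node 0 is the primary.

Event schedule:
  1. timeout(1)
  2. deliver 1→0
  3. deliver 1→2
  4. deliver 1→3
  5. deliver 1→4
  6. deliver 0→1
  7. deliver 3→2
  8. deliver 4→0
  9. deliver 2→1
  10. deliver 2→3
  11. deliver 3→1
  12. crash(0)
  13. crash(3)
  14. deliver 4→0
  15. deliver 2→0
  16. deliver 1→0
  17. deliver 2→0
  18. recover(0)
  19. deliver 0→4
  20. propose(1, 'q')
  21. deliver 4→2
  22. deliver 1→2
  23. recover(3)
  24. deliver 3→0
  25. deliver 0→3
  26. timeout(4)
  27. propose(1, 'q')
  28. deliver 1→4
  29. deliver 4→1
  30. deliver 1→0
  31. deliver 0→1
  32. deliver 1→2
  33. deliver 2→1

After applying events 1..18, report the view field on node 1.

1

step 1 timeout(1): 1={prim,v=1,log=-}
step 2 deliver 1→0: 0={back,v=1,log=-}
step 3 deliver 1→2: 2={back,v=1,log=-}
step 4 deliver 1→3: 3={back,v=1,log=-}
step 5 deliver 1→4: 4={back,v=1,log=-}
step 6 deliver 0→1: —
step 7 deliver 3→2: —
step 8 deliver 4→0: —
step 9 deliver 2→1: —
step 10 deliver 2→3: —
step 11 deliver 3→1: —
step 12 crash(0): 0={✗back,v=1,log=-}
step 13 crash(3): 3={✗back,v=1,log=-}
step 14 deliver 4→0: —
step 15 deliver 2→0: —
step 16 deliver 1→0: —
step 17 deliver 2→0: —
step 18 recover(0): 0={back,v=1,log=-}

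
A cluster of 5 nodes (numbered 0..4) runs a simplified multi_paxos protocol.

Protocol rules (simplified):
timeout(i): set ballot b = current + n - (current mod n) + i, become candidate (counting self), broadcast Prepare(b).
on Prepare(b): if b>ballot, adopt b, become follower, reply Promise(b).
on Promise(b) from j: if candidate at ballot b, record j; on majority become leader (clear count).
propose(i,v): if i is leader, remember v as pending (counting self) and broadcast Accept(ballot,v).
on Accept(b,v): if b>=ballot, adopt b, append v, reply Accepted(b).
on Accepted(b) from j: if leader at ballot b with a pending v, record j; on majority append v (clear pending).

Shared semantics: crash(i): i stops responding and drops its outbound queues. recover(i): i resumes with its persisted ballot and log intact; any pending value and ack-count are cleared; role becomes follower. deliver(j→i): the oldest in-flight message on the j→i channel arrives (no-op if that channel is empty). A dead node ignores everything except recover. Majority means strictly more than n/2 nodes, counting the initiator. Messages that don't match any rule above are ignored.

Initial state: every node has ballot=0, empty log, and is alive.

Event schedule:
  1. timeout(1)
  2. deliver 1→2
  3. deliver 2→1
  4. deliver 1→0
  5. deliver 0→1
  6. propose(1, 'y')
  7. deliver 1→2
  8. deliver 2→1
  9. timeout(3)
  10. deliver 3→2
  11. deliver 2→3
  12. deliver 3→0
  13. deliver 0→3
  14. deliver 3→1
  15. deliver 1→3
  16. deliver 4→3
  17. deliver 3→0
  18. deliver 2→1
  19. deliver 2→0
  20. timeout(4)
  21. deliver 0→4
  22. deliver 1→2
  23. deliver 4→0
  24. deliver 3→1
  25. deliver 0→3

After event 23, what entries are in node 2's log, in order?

[1] timeout(1) → N1(cand b6 [-])
[2] deliver 1→2 → N2(foll b6 [-])
[3] deliver 2→1 → ∅
[4] deliver 1→0 → N0(foll b6 [-])
[5] deliver 0→1 → N1(lead b6 [-])
[6] propose(1,'y') → ∅
[7] deliver 1→2 → N2(foll b6 [y])
[8] deliver 2→1 → ∅
[9] timeout(3) → N3(cand b8 [-])
[10] deliver 3→2 → N2(foll b8 [y])
[11] deliver 2→3 → ∅
[12] deliver 3→0 → N0(foll b8 [-])
[13] deliver 0→3 → N3(lead b8 [-])
[14] deliver 3→1 → N1(foll b8 [-])
[15] deliver 1→3 → ∅
[16] deliver 4→3 → ∅
[17] deliver 3→0 → ∅
[18] deliver 2→1 → ∅
[19] deliver 2→0 → ∅
[20] timeout(4) → N4(cand b9 [-])
[21] deliver 0→4 → ∅
[22] deliver 1→2 → ∅
[23] deliver 4→0 → N0(foll b9 [-])

y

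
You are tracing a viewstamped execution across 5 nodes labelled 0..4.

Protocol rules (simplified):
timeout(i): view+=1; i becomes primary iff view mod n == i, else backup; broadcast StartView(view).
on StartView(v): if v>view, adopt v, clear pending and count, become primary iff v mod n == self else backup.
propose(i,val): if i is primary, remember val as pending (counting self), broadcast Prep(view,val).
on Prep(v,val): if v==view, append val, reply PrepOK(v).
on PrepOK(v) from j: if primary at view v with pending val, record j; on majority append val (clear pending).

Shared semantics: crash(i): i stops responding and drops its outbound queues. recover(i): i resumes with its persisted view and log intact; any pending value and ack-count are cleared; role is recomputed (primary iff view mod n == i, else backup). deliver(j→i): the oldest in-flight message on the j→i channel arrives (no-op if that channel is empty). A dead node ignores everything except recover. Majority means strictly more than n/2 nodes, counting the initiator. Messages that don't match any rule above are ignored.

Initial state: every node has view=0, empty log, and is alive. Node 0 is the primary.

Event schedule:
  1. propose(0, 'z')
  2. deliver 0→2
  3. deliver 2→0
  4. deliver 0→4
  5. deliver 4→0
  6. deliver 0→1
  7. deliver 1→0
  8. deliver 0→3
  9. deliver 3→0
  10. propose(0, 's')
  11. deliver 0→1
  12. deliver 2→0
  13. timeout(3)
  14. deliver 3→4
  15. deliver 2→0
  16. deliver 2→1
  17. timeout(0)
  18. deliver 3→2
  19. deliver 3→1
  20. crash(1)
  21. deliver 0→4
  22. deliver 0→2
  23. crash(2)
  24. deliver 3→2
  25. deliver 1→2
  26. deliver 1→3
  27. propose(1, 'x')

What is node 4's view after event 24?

1. propose(0,'z'):  nop
2. deliver 0→2:  <2:back v0 z>
3. deliver 2→0:  nop
4. deliver 0→4:  <4:back v0 z>
5. deliver 4→0:  <0:prim v0 z>
6. deliver 0→1:  <1:back v0 z>
7. deliver 1→0:  nop
8. deliver 0→3:  <3:back v0 z>
9. deliver 3→0:  nop
10. propose(0,'s'):  nop
11. deliver 0→1:  <1:back v0 z,s>
12. deliver 2→0:  nop
13. timeout(3):  <3:back v1 z>
14. deliver 3→4:  <4:back v1 z>
15. deliver 2→0:  nop
16. deliver 2→1:  nop
17. timeout(0):  <0:back v1 z>
18. deliver 3→2:  <2:back v1 z>
19. deliver 3→1:  <1:prim v1 z,s>
20. crash(1):  <1:✗prim v1 z,s>
21. deliver 0→4:  nop
22. deliver 0→2:  nop
23. crash(2):  <2:✗back v1 z>
24. deliver 3→2:  nop

1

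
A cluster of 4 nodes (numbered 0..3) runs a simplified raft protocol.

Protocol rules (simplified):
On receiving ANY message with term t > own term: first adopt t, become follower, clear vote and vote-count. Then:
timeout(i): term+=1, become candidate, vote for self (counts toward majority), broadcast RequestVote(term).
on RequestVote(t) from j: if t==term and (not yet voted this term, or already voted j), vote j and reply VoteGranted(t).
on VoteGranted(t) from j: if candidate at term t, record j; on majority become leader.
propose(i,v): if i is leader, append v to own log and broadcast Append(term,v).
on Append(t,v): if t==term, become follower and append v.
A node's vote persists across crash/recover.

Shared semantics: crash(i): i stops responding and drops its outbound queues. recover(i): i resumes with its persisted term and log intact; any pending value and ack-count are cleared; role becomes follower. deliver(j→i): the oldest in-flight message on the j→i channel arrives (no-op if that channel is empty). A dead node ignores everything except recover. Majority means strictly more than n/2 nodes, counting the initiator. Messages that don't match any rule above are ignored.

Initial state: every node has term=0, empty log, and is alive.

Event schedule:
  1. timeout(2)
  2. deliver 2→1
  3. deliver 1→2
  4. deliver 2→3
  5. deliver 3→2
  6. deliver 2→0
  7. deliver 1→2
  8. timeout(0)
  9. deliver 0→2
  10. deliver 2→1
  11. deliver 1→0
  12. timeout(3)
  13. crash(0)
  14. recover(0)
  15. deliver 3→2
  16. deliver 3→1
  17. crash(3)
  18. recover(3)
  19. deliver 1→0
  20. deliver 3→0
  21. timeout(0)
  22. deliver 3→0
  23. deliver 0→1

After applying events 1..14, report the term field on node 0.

2

1. timeout(2):  <2:cand t1 ->
2. deliver 2→1:  <1:foll t1 ->
3. deliver 1→2:  nop
4. deliver 2→3:  <3:foll t1 ->
5. deliver 3→2:  <2:lead t1 ->
6. deliver 2→0:  <0:foll t1 ->
7. deliver 1→2:  nop
8. timeout(0):  <0:cand t2 ->
9. deliver 0→2:  nop
10. deliver 2→1:  nop
11. deliver 1→0:  nop
12. timeout(3):  <3:cand t2 ->
13. crash(0):  <0:✗cand t2 ->
14. recover(0):  <0:foll t2 ->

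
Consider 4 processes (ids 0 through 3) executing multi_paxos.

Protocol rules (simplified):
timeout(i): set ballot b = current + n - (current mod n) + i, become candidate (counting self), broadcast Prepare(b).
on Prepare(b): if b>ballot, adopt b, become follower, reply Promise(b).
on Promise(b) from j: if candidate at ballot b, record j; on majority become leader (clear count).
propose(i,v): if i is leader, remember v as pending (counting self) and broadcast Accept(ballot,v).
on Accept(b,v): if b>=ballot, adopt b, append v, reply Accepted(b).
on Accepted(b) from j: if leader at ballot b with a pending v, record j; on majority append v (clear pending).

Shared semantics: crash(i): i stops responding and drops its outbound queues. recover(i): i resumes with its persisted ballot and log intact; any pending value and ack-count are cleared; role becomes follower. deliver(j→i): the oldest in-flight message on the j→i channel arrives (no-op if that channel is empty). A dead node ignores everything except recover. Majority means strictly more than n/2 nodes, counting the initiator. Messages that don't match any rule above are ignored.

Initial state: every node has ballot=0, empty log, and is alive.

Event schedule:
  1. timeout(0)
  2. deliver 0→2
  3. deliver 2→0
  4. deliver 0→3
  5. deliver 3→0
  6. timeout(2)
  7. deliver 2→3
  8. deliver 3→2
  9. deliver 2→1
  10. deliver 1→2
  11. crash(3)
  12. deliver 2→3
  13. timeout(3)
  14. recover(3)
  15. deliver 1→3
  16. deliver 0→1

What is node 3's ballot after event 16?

10

after 1 — timeout(0): n0:cand/b4/[-]
after 2 — deliver 0→2: n2:foll/b4/[-]
after 3 — deliver 2→0: ·
after 4 — deliver 0→3: n3:foll/b4/[-]
after 5 — deliver 3→0: n0:lead/b4/[-]
after 6 — timeout(2): n2:cand/b10/[-]
after 7 — deliver 2→3: n3:foll/b10/[-]
after 8 — deliver 3→2: ·
after 9 — deliver 2→1: n1:foll/b10/[-]
after 10 — deliver 1→2: n2:lead/b10/[-]
after 11 — crash(3): n3:✗foll/b10/[-]
after 12 — deliver 2→3: ·
after 13 — timeout(3): ·
after 14 — recover(3): n3:foll/b10/[-]
after 15 — deliver 1→3: ·
after 16 — deliver 0→1: ·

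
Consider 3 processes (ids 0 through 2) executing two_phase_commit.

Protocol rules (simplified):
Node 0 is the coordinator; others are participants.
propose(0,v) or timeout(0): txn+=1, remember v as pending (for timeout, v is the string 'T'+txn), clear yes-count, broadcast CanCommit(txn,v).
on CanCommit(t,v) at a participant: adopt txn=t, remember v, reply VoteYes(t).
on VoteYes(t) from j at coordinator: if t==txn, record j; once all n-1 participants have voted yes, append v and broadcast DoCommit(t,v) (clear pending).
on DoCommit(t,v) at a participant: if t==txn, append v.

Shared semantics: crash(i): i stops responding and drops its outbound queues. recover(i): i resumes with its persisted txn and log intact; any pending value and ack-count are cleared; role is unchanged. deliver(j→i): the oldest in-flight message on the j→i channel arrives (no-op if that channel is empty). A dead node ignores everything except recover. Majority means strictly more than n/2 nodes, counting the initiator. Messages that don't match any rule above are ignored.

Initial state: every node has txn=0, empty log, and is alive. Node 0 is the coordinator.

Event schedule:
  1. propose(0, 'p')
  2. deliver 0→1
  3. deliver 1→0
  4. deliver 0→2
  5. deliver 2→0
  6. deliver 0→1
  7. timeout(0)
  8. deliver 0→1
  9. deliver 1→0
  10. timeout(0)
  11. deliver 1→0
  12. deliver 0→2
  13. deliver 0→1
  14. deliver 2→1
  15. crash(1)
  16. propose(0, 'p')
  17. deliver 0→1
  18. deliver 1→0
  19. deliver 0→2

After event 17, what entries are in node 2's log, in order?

step 1 propose(0,'p'): 0={coor,t=1,log=-}
step 2 deliver 0→1: 1={part,t=1,log=-}
step 3 deliver 1→0: —
step 4 deliver 0→2: 2={part,t=1,log=-}
step 5 deliver 2→0: 0={coor,t=1,log=p}
step 6 deliver 0→1: 1={part,t=1,log=p}
step 7 timeout(0): 0={coor,t=2,log=p}
step 8 deliver 0→1: 1={part,t=2,log=p}
step 9 deliver 1→0: —
step 10 timeout(0): 0={coor,t=3,log=p}
step 11 deliver 1→0: —
step 12 deliver 0→2: 2={part,t=1,log=p}
step 13 deliver 0→1: 1={part,t=3,log=p}
step 14 deliver 2→1: —
step 15 crash(1): 1={✗part,t=3,log=p}
step 16 propose(0,'p'): 0={coor,t=4,log=p}
step 17 deliver 0→1: —

p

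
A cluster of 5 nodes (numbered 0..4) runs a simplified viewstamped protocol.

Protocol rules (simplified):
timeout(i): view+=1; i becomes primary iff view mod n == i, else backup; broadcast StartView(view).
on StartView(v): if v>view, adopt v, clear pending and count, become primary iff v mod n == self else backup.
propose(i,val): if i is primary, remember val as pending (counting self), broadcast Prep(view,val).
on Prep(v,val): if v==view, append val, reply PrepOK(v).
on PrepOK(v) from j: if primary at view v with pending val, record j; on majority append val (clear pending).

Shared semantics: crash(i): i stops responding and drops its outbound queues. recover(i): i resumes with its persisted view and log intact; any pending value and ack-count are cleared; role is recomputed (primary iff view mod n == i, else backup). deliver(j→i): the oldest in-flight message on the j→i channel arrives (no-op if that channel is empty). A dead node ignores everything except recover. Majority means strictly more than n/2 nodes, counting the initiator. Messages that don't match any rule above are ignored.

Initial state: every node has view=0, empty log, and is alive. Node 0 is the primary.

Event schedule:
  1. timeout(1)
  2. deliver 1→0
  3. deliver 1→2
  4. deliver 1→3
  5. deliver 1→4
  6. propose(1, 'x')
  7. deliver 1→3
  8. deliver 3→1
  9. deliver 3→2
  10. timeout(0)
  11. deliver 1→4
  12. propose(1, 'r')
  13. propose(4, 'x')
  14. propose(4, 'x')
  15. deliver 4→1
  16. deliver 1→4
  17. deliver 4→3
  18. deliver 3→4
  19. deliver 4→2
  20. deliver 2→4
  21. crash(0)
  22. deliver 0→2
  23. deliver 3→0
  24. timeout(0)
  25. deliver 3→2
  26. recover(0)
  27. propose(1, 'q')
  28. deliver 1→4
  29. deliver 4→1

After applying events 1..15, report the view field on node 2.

1

step 1 timeout(1): 1={prim,v=1,log=-}
step 2 deliver 1→0: 0={back,v=1,log=-}
step 3 deliver 1→2: 2={back,v=1,log=-}
step 4 deliver 1→3: 3={back,v=1,log=-}
step 5 deliver 1→4: 4={back,v=1,log=-}
step 6 propose(1,'x'): —
step 7 deliver 1→3: 3={back,v=1,log=x}
step 8 deliver 3→1: —
step 9 deliver 3→2: —
step 10 timeout(0): 0={back,v=2,log=-}
step 11 deliver 1→4: 4={back,v=1,log=x}
step 12 propose(1,'r'): —
step 13 propose(4,'x'): —
step 14 propose(4,'x'): —
step 15 deliver 4→1: —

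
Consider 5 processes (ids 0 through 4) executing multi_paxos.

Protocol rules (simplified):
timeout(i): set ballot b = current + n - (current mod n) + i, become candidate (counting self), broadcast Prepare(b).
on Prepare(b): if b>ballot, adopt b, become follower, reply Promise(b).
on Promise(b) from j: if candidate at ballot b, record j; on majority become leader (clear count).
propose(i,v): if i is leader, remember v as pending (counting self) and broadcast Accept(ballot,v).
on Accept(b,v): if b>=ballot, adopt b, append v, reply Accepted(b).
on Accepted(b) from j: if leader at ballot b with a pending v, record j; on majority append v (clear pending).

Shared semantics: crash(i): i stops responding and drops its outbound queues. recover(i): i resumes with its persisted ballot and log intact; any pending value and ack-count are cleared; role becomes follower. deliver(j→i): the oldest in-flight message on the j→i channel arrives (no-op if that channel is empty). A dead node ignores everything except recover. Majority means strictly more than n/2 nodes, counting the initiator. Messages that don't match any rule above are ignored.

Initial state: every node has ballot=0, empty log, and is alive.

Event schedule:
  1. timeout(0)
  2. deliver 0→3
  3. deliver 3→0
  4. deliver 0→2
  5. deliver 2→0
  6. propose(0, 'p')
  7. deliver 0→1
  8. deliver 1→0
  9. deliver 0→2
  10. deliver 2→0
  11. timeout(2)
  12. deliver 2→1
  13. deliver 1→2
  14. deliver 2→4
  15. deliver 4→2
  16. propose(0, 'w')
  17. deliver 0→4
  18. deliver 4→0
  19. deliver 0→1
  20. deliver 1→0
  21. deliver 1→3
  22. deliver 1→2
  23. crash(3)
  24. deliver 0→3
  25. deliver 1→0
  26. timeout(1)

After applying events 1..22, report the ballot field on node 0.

[1] timeout(0) → N0(cand b5 [-])
[2] deliver 0→3 → N3(foll b5 [-])
[3] deliver 3→0 → ∅
[4] deliver 0→2 → N2(foll b5 [-])
[5] deliver 2→0 → N0(lead b5 [-])
[6] propose(0,'p') → ∅
[7] deliver 0→1 → N1(foll b5 [-])
[8] deliver 1→0 → ∅
[9] deliver 0→2 → N2(foll b5 [p])
[10] deliver 2→0 → ∅
[11] timeout(2) → N2(cand b12 [p])
[12] deliver 2→1 → N1(foll b12 [-])
[13] deliver 1→2 → ∅
[14] deliver 2→4 → N4(foll b12 [-])
[15] deliver 4→2 → N2(lead b12 [p])
[16] propose(0,'w') → ∅
[17] deliver 0→4 → ∅
[18] deliver 4→0 → ∅
[19] deliver 0→1 → ∅
[20] deliver 1→0 → ∅
[21] deliver 1→3 → ∅
[22] deliver 1→2 → ∅

5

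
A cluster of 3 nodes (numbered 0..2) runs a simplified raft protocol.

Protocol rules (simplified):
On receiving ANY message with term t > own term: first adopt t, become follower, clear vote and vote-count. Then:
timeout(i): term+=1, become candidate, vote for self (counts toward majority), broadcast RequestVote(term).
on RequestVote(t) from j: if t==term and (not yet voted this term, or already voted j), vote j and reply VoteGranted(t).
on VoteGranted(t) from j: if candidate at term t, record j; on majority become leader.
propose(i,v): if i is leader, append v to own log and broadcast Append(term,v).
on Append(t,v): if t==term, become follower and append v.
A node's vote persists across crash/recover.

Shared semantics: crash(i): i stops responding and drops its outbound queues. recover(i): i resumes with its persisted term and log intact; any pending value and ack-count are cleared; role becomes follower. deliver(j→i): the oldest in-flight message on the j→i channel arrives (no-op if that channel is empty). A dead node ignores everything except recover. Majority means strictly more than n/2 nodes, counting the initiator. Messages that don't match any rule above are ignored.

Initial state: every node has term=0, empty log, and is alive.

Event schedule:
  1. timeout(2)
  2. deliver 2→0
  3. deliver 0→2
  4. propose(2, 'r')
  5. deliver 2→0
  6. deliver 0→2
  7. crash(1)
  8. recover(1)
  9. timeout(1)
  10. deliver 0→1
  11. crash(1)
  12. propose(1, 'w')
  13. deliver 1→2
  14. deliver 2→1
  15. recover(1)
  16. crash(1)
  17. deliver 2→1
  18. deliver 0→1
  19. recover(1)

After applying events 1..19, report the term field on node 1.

1

e1 timeout(2): 2[cand,t=1,-]
e2 deliver 2→0: 0[foll,t=1,-]
e3 deliver 0→2: 2[lead,t=1,-]
e4 propose(2,'r'): 2[lead,t=1,r]
e5 deliver 2→0: 0[foll,t=1,r]
e6 deliver 0→2: ·
e7 crash(1): 1[✗foll,t=0,-]
e8 recover(1): 1[foll,t=0,-]
e9 timeout(1): 1[cand,t=1,-]
e10 deliver 0→1: ·
e11 crash(1): 1[✗cand,t=1,-]
e12 propose(1,'w'): ·
e13 deliver 1→2: ·
e14 deliver 2→1: ·
e15 recover(1): 1[foll,t=1,-]
e16 crash(1): 1[✗foll,t=1,-]
e17 deliver 2→1: ·
e18 deliver 0→1: ·
e19 recover(1): 1[foll,t=1,-]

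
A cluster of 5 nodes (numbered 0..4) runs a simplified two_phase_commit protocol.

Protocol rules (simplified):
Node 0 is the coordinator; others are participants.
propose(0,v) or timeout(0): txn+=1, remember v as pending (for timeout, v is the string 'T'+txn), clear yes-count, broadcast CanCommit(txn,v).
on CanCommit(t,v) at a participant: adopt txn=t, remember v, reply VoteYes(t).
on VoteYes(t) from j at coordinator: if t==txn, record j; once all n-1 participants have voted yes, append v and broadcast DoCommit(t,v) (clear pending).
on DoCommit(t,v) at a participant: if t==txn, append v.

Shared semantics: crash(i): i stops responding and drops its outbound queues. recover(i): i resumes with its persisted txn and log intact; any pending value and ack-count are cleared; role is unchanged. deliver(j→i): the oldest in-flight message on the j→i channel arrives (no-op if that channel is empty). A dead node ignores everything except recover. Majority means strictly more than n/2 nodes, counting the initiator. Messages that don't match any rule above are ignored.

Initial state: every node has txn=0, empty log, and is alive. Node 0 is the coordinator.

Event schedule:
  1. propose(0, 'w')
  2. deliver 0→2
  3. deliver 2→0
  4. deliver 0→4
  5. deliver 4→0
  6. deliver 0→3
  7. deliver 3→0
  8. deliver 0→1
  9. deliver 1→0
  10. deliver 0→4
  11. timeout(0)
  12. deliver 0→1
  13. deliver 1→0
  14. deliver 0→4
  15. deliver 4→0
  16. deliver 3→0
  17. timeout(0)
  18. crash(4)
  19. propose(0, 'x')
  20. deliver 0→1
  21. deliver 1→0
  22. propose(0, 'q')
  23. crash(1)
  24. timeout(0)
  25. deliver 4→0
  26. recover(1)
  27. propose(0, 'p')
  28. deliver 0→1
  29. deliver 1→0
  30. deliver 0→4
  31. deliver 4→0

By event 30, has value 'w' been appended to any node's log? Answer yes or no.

yes

after 1 — propose(0,'w'): n0:coor/t1/[-]
after 2 — deliver 0→2: n2:part/t1/[-]
after 3 — deliver 2→0: ·
after 4 — deliver 0→4: n4:part/t1/[-]
after 5 — deliver 4→0: ·
after 6 — deliver 0→3: n3:part/t1/[-]
after 7 — deliver 3→0: ·
after 8 — deliver 0→1: n1:part/t1/[-]
after 9 — deliver 1→0: n0:coor/t1/[w]
after 10 — deliver 0→4: n4:part/t1/[w]
after 11 — timeout(0): n0:coor/t2/[w]
after 12 — deliver 0→1: n1:part/t1/[w]
after 13 — deliver 1→0: ·
after 14 — deliver 0→4: n4:part/t2/[w]
after 15 — deliver 4→0: ·
after 16 — deliver 3→0: ·
after 17 — timeout(0): n0:coor/t3/[w]
after 18 — crash(4): n4:✗part/t2/[w]
after 19 — propose(0,'x'): n0:coor/t4/[w]
after 20 — deliver 0→1: n1:part/t2/[w]
after 21 — deliver 1→0: ·
after 22 — propose(0,'q'): n0:coor/t5/[w]
after 23 — crash(1): n1:✗part/t2/[w]
after 24 — timeout(0): n0:coor/t6/[w]
after 25 — deliver 4→0: ·
after 26 — recover(1): n1:part/t2/[w]
after 27 — propose(0,'p'): n0:coor/t7/[w]
after 28 — deliver 0→1: n1:part/t3/[w]
after 29 — deliver 1→0: ·
after 30 — deliver 0→4: ·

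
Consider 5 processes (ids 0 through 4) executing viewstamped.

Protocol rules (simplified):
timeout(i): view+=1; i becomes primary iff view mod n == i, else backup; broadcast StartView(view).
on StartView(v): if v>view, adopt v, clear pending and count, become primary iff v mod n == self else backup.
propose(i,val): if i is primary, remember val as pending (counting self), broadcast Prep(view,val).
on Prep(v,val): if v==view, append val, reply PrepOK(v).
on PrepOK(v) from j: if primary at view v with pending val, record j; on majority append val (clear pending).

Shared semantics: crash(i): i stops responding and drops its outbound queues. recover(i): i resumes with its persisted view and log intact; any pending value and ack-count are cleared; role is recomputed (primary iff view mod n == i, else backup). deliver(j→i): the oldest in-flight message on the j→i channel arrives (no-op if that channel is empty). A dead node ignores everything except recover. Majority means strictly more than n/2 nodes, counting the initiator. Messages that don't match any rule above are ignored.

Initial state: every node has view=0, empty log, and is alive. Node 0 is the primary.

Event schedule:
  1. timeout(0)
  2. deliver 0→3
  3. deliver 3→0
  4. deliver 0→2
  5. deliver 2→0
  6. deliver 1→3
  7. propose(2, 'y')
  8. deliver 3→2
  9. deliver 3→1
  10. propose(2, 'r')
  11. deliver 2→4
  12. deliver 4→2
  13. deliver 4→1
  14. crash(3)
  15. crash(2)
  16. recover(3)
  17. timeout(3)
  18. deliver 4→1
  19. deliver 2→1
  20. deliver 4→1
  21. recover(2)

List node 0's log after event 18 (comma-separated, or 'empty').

[1] timeout(0) → N0(back v1 [-])
[2] deliver 0→3 → N3(back v1 [-])
[3] deliver 3→0 → ∅
[4] deliver 0→2 → N2(back v1 [-])
[5] deliver 2→0 → ∅
[6] deliver 1→3 → ∅
[7] propose(2,'y') → ∅
[8] deliver 3→2 → ∅
[9] deliver 3→1 → ∅
[10] propose(2,'r') → ∅
[11] deliver 2→4 → ∅
[12] deliver 4→2 → ∅
[13] deliver 4→1 → ∅
[14] crash(3) → N3(✗back v1 [-])
[15] crash(2) → N2(✗back v1 [-])
[16] recover(3) → N3(back v1 [-])
[17] timeout(3) → N3(back v2 [-])
[18] deliver 4→1 → ∅

empty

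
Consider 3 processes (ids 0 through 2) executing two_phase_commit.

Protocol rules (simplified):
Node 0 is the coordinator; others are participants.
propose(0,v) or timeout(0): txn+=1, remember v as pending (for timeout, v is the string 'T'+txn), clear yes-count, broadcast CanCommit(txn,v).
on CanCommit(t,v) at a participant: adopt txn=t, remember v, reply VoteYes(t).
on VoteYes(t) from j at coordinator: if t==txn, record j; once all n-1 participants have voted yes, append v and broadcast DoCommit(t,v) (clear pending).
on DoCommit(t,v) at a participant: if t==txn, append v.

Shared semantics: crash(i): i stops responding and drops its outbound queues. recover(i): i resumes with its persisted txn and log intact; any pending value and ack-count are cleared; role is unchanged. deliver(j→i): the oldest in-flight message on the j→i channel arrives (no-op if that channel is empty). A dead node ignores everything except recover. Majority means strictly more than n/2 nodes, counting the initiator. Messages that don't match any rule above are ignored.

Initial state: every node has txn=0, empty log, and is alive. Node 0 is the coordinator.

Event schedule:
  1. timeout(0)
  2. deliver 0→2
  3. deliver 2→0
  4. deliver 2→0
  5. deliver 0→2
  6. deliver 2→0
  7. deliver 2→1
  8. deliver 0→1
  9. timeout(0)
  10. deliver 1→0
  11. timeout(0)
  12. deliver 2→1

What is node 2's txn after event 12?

1. timeout(0):  <0:coor t1 ->
2. deliver 0→2:  <2:part t1 ->
3. deliver 2→0:  nop
4. deliver 2→0:  nop
5. deliver 0→2:  nop
6. deliver 2→0:  nop
7. deliver 2→1:  nop
8. deliver 0→1:  <1:part t1 ->
9. timeout(0):  <0:coor t2 ->
10. deliver 1→0:  nop
11. timeout(0):  <0:coor t3 ->
12. deliver 2→1:  nop

1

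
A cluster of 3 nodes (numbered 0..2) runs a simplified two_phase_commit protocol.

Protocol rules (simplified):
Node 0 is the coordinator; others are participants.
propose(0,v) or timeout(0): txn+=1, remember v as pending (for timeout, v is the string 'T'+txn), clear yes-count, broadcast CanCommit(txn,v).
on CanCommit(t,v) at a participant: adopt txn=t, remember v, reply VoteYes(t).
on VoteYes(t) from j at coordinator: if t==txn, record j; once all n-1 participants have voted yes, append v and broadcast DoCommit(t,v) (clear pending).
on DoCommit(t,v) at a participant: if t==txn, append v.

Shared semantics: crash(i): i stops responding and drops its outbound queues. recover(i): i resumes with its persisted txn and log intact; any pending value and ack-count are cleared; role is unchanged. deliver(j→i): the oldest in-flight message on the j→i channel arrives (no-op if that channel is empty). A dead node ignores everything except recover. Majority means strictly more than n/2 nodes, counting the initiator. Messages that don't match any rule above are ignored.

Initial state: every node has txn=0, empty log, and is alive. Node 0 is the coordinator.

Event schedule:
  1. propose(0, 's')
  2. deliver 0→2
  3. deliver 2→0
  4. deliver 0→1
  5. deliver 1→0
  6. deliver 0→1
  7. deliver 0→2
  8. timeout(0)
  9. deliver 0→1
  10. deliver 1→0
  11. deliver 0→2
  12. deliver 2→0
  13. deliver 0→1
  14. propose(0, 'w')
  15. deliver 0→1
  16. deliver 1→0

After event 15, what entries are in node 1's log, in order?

s,T2

e1 propose(0,'s'): 0[coor,t=1,-]
e2 deliver 0→2: 2[part,t=1,-]
e3 deliver 2→0: ·
e4 deliver 0→1: 1[part,t=1,-]
e5 deliver 1→0: 0[coor,t=1,s]
e6 deliver 0→1: 1[part,t=1,s]
e7 deliver 0→2: 2[part,t=1,s]
e8 timeout(0): 0[coor,t=2,s]
e9 deliver 0→1: 1[part,t=2,s]
e10 deliver 1→0: ·
e11 deliver 0→2: 2[part,t=2,s]
e12 deliver 2→0: 0[coor,t=2,s,T2]
e13 deliver 0→1: 1[part,t=2,s,T2]
e14 propose(0,'w'): 0[coor,t=3,s,T2]
e15 deliver 0→1: 1[part,t=3,s,T2]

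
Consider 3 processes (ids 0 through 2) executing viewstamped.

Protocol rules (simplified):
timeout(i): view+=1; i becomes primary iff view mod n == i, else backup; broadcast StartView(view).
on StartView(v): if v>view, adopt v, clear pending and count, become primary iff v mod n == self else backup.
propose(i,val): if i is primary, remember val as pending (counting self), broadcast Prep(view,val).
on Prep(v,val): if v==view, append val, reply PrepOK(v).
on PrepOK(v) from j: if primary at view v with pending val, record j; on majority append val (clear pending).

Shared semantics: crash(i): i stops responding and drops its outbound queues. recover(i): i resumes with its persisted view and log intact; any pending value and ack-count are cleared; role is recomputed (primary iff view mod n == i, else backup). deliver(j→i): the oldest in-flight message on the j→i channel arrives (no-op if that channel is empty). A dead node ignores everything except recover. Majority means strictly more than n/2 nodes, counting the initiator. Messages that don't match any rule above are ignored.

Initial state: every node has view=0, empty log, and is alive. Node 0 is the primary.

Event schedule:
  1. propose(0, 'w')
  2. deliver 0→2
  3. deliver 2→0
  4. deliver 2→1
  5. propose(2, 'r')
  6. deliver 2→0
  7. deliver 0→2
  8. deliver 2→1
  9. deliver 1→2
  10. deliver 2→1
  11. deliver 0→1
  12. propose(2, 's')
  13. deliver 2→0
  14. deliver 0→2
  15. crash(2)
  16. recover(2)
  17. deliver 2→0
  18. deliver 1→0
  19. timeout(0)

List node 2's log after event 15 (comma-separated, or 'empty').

e1 propose(0,'w'): ·
e2 deliver 0→2: 2[back,v=0,w]
e3 deliver 2→0: 0[prim,v=0,w]
e4 deliver 2→1: ·
e5 propose(2,'r'): ·
e6 deliver 2→0: ·
e7 deliver 0→2: ·
e8 deliver 2→1: ·
e9 deliver 1→2: ·
e10 deliver 2→1: ·
e11 deliver 0→1: 1[back,v=0,w]
e12 propose(2,'s'): ·
e13 deliver 2→0: ·
e14 deliver 0→2: ·
e15 crash(2): 2[✗back,v=0,w]

w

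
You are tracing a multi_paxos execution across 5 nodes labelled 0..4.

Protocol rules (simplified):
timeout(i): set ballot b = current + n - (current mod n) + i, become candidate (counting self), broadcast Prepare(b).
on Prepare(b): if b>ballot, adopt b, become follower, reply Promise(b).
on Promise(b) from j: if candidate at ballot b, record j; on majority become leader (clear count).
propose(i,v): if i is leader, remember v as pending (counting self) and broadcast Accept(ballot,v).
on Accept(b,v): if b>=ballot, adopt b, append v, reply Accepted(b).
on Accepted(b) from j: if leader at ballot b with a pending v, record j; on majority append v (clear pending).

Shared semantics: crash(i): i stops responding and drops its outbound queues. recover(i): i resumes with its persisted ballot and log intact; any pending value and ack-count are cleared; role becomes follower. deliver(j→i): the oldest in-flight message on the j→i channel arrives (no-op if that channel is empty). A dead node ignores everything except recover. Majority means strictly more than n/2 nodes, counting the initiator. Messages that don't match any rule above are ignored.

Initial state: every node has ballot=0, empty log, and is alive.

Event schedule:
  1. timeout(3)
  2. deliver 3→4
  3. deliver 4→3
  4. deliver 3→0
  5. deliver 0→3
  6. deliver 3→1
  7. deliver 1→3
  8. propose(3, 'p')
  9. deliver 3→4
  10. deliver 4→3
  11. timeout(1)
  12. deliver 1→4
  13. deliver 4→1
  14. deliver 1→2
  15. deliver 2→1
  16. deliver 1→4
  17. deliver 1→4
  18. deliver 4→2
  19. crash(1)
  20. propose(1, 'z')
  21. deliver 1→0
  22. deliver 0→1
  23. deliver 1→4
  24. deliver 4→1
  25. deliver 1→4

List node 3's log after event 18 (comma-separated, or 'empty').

1. timeout(3):  <3:cand b8 ->
2. deliver 3→4:  <4:foll b8 ->
3. deliver 4→3:  nop
4. deliver 3→0:  <0:foll b8 ->
5. deliver 0→3:  <3:lead b8 ->
6. deliver 3→1:  <1:foll b8 ->
7. deliver 1→3:  nop
8. propose(3,'p'):  nop
9. deliver 3→4:  <4:foll b8 p>
10. deliver 4→3:  nop
11. timeout(1):  <1:cand b11 ->
12. deliver 1→4:  <4:foll b11 p>
13. deliver 4→1:  nop
14. deliver 1→2:  <2:foll b11 ->
15. deliver 2→1:  <1:lead b11 ->
16. deliver 1→4:  nop
17. deliver 1→4:  nop
18. deliver 4→2:  nop

empty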